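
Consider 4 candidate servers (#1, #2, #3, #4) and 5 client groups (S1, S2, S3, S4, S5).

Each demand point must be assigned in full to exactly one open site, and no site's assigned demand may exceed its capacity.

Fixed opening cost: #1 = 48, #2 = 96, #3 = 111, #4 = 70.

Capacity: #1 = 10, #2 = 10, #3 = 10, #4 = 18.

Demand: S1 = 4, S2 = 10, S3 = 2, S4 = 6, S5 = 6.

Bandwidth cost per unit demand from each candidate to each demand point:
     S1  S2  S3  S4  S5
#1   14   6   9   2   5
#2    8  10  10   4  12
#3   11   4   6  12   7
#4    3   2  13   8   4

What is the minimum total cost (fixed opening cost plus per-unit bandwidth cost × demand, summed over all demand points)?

Open {#1, #4}; cheapest assignment that respects the capacities:
  #1 (cap 10, load 10): S1, S4 — cost 4×14 + 6×2 = 68
  #4 (cap 18, load 18): S2, S3, S5 — cost 10×2 + 2×13 + 6×4 = 70
  Shipping 138, fixed 118 → total 256.
  Any other capacity-feasible assignment to {#1, #4} ships for at least 138.
Compare {#2, #4}: its best feasible assignment gives total 292.
Compare {#1, #2, #4}: its best feasible assignment gives total 318.
Every other set of open sites that can feasibly serve all demand totals ≥ 292 even under its best assignment. Minimum: 256.

256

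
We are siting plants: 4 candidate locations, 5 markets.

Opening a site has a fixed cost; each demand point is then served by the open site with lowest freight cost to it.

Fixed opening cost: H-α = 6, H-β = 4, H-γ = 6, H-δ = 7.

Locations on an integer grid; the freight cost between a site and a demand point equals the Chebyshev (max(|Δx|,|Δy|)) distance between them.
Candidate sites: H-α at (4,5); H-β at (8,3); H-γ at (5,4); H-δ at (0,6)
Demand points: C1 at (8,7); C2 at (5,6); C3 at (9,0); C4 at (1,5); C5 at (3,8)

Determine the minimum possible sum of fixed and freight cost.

Open {H-α}: assign each demand point to its cheapest open site.
  C1→H-α 4, C2→H-α 1, C3→H-α 5, C4→H-α 3, C5→H-α 3
  freight cost 16, fixed 6 → total 22.
Compare {H-γ}: freight cost 17 + fixed 6 = 23.
Compare {H-α, H-β}: freight cost 14 + fixed 10 = 24.
Compare {H-β, H-δ}: freight cost 14 + fixed 11 = 25.
All other subsets cost ≥ 23. Minimum total cost: 22.

22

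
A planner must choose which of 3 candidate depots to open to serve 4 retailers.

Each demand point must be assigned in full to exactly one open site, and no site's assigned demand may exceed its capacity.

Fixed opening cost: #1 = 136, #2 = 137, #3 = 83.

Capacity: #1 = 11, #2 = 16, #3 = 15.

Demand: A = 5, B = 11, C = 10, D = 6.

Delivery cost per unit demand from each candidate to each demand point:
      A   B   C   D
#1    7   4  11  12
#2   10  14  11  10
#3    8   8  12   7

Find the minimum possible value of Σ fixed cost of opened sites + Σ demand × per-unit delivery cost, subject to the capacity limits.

592

Open {#1, #2, #3}; cheapest assignment that respects the capacities:
  #1 (cap 11, load 11): B — cost 11×4 = 44
  #2 (cap 16, load 10): C — cost 10×11 = 110
  #3 (cap 15, load 11): A, D — cost 5×8 + 6×7 = 82
  Shipping 236, fixed 356 → total 592.
  Any other capacity-feasible assignment to {#1, #2, #3} ships for at least 236.
Total demand is 32 and no other set of sites has combined capacity ≥ 32, so {#1, #2, #3} is the only feasible choice of open sites. Minimum: 592.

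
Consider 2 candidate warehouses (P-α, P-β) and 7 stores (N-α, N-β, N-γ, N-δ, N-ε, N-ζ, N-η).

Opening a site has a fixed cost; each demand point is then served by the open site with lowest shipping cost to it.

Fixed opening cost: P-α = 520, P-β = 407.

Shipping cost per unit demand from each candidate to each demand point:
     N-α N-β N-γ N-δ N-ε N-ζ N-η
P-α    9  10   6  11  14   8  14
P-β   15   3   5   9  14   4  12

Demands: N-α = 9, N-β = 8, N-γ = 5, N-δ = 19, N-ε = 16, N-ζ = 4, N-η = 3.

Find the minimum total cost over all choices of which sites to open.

Open {P-β}: assign each demand point to its cheapest open site.
  N-α→P-β 9×15=135, N-β→P-β 8×3=24, N-γ→P-β 5×5=25, N-δ→P-β 19×9=171, N-ε→P-β 16×14=224, N-ζ→P-β 4×4=16, N-η→P-β 3×12=36
  shipping cost 631, fixed 407 → total 1038.
Compare {P-α}: shipping cost 698 + fixed 520 = 1218.
Compare {P-α, P-β}: shipping cost 577 + fixed 927 = 1504.

1038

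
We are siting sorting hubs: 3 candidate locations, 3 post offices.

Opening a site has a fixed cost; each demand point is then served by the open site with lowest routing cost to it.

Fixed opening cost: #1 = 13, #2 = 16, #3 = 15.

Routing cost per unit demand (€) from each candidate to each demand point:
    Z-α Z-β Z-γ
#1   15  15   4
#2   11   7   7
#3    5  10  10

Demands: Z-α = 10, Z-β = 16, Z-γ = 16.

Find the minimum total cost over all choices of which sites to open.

Open {#1, #2, #3}: assign each demand point to its cheapest open site.
  Z-α→#3 10×5=50, Z-β→#2 16×7=112, Z-γ→#1 16×4=64
  routing cost 226, fixed 44 → total 270.
Compare {#1, #3}: routing cost 274 + fixed 28 = 302.
Compare {#2, #3}: routing cost 274 + fixed 31 = 305.
Compare {#1, #2}: routing cost 286 + fixed 29 = 315.
All other subsets cost ≥ 302. Minimum total cost: 270.

270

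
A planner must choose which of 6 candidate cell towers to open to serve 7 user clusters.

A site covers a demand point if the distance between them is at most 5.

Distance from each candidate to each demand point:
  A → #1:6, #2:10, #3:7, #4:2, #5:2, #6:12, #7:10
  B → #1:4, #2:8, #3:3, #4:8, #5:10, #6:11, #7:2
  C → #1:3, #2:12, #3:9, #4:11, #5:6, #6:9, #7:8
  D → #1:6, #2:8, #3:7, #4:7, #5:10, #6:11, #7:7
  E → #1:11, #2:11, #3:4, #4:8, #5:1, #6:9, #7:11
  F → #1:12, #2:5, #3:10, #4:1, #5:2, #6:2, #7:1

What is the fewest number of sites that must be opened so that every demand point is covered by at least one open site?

Coverage sets (demand points within 5 of each site):
  A: {#4, #5}
  B: {#1, #3, #7}
  C: {#1}
  D: {}
  E: {#3, #5}
  F: {#2, #4, #5, #6, #7}
No single site covers all 7 demand points.
But {B, F} covers everything, so the minimum is 2.

2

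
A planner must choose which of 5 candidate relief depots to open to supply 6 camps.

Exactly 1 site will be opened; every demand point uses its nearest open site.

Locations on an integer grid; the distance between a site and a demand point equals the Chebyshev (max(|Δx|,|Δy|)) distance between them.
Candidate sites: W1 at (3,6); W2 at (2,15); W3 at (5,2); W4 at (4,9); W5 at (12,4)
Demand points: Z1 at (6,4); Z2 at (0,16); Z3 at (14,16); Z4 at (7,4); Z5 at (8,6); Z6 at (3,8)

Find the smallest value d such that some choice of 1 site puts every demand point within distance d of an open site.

10

Open {W4}.
  Farthest demand point is Z3 at distance 10 (to W4); all others are ≤ 10.
With {W1} the worst case is 11.
With {W2} the worst case is 12.
No size-1 selection achieves below 10.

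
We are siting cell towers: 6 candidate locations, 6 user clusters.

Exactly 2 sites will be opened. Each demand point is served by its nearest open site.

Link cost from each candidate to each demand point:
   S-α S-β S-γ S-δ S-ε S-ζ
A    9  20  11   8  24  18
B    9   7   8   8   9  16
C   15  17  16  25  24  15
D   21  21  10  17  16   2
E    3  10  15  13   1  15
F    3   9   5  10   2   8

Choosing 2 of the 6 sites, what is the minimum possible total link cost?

Open {D, F}.
  S-α→F 3, S-β→F 9, S-γ→F 5, S-δ→F 10, S-ε→F 2, S-ζ→D 2  ⇒ total 31.
Compare {B, F}: total 33.
Compare {A, F}: total 35.
No size-2 selection does better; minimum is 31.

31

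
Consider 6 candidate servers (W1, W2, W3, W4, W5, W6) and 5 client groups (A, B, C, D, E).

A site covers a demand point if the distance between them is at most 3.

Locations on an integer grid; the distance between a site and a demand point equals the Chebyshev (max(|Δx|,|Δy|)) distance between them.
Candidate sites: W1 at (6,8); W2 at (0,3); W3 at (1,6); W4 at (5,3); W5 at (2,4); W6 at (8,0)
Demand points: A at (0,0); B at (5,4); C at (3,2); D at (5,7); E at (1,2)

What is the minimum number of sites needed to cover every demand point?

2

Coverage sets (demand points within 3 of each site):
  W1: {D}
  W2: {A, C, E}
  W3: {}
  W4: {B, C}
  W5: {B, C, D, E}
  W6: {}
No single site covers all 5 demand points.
But {W2, W5} covers everything, so the minimum is 2.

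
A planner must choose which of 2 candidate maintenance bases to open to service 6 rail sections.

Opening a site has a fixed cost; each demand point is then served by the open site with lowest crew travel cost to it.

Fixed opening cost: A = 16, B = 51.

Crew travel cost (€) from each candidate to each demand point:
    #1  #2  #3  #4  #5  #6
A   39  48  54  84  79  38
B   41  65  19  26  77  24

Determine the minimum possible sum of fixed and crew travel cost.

Open {A, B}: assign each demand point to its cheapest open site.
  #1→A 39, #2→A 48, #3→B 19, #4→B 26, #5→B 77, #6→B 24
  crew travel cost 233, fixed 67 → total 300.
Compare {B}: crew travel cost 252 + fixed 51 = 303.
Compare {A}: crew travel cost 342 + fixed 16 = 358.

300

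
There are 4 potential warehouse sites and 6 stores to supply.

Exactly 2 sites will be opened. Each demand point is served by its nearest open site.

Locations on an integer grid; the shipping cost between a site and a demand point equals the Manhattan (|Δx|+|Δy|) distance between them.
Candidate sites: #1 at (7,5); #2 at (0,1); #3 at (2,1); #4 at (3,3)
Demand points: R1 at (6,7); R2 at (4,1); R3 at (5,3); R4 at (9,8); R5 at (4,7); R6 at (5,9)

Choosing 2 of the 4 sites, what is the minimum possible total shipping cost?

24

Open {#1, #4}.
  R1→#1 3, R2→#4 3, R3→#4 2, R4→#1 5, R5→#1 5, R6→#1 6  ⇒ total 24.
Compare {#1, #3}: total 25.
Compare {#1, #2}: total 27.
No size-2 selection does better; minimum is 24.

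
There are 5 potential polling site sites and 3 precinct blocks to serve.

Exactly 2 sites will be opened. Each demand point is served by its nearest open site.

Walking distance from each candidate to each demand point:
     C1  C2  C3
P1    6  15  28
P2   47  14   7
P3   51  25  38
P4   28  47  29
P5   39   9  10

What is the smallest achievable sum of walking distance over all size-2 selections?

Open {P1, P5}.
  C1→P1 6, C2→P5 9, C3→P5 10  ⇒ total 25.
Compare {P1, P2}: total 27.
Compare {P4, P5}: total 47.
No size-2 selection does better; minimum is 25.

25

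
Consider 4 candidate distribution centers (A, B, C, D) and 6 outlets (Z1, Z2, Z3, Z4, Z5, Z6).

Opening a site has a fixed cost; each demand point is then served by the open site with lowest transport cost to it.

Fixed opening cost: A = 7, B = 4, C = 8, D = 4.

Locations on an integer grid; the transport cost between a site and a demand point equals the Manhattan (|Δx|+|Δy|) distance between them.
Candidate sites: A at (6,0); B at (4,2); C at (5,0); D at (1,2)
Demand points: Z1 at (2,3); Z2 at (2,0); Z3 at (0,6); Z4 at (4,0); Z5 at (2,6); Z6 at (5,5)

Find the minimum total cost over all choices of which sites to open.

Open {B, D}: assign each demand point to its cheapest open site.
  Z1→D 2, Z2→D 3, Z3→D 5, Z4→B 2, Z5→D 5, Z6→B 4
  transport cost 21, fixed 8 → total 29.
Compare {B}: transport cost 27 + fixed 4 = 31.
Compare {D}: transport cost 27 + fixed 4 = 31.
Compare {C, D}: transport cost 21 + fixed 12 = 33.
All other subsets cost ≥ 31. Minimum total cost: 29.

29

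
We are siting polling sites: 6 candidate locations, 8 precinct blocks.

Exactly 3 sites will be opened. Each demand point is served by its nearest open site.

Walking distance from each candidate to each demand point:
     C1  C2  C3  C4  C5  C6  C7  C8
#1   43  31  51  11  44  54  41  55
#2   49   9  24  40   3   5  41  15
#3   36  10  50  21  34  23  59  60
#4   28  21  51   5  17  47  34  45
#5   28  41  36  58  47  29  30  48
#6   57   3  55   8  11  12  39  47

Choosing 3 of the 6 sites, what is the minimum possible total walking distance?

Open {#2, #5, #6}.
  C1→#5 28, C2→#6 3, C3→#2 24, C4→#6 8, C5→#2 3, C6→#2 5, C7→#5 30, C8→#2 15  ⇒ total 116.
Compare {#2, #4, #6}: total 117.
Compare {#2, #4, #5}: total 119.
No size-3 selection does better; minimum is 116.

116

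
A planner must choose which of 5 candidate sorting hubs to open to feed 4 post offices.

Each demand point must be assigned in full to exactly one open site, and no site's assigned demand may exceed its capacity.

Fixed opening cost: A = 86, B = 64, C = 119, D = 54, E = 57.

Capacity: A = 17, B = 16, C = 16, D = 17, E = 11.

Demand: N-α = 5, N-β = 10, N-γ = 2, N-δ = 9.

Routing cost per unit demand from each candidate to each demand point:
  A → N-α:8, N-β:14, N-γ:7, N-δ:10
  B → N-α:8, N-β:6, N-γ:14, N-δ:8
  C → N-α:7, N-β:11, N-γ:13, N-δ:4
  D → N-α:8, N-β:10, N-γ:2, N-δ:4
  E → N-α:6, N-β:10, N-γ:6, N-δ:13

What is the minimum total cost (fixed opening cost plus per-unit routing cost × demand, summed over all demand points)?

258

Open {B, D}; cheapest assignment that respects the capacities:
  B (cap 16, load 15): N-α, N-β — cost 5×8 + 10×6 = 100
  D (cap 17, load 11): N-γ, N-δ — cost 2×2 + 9×4 = 40
  Shipping 140, fixed 118 → total 258.
  Any other capacity-feasible assignment to {B, D} ships for at least 140.
Compare {D, E}: its best feasible assignment gives total 291.
Compare {B, D, E}: its best feasible assignment gives total 305.
Every other set of open sites that can feasibly serve all demand totals ≥ 291 even under its best assignment. Minimum: 258.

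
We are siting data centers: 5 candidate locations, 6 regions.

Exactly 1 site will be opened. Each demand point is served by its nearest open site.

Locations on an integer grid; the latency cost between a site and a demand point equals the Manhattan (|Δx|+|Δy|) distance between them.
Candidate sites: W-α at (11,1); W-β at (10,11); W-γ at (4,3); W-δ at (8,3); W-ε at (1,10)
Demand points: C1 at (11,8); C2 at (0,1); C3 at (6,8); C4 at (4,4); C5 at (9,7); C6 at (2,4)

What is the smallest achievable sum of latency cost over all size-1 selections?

Open {W-γ}.
  C1→W-γ 12, C2→W-γ 6, C3→W-γ 7, C4→W-γ 1, C5→W-γ 9, C6→W-γ 3  ⇒ total 38.
Compare {W-δ}: total 42.
Compare {W-ε}: total 56.
No size-1 selection does better; minimum is 38.

38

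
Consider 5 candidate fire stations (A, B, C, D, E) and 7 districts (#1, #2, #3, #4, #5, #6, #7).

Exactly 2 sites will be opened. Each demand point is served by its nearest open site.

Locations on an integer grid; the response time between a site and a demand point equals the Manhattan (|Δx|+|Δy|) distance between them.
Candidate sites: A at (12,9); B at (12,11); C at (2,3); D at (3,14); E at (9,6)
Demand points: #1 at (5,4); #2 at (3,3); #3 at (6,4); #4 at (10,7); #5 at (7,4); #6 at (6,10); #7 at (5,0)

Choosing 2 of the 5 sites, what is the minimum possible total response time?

Open {C, E}.
  #1→C 4, #2→C 1, #3→C 5, #4→E 2, #5→E 4, #6→E 7, #7→C 6  ⇒ total 29.
Compare {A, C}: total 33.
Compare {B, C}: total 35.
No size-2 selection does better; minimum is 29.

29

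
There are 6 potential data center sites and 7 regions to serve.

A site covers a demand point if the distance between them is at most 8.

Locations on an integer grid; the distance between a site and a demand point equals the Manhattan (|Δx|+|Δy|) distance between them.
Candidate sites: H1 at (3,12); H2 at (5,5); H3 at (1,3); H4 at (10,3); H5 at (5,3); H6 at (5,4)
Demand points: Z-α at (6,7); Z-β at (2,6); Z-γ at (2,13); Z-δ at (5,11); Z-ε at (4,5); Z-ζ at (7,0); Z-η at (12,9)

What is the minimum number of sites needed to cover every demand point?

Coverage sets (demand points within 8 of each site):
  H1: {Z-α, Z-β, Z-γ, Z-δ, Z-ε}
  H2: {Z-α, Z-β, Z-δ, Z-ε, Z-ζ}
  H3: {Z-β, Z-ε}
  H4: {Z-α, Z-ε, Z-ζ, Z-η}
  H5: {Z-α, Z-β, Z-δ, Z-ε, Z-ζ}
  H6: {Z-α, Z-β, Z-δ, Z-ε, Z-ζ}
No single site covers all 7 demand points.
But {H1, H4} covers everything, so the minimum is 2.

2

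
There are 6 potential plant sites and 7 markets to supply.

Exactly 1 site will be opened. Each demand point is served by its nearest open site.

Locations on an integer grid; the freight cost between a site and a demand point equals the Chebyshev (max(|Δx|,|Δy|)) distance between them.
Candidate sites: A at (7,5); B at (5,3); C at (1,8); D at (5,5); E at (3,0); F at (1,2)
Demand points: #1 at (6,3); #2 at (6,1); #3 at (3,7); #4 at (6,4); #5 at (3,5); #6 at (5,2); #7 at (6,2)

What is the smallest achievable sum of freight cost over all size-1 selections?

Open {B}.
  #1→B 1, #2→B 2, #3→B 4, #4→B 1, #5→B 2, #6→B 1, #7→B 1  ⇒ total 12.
Compare {D}: total 17.
Compare {A}: total 21.
No size-1 selection does better; minimum is 12.

12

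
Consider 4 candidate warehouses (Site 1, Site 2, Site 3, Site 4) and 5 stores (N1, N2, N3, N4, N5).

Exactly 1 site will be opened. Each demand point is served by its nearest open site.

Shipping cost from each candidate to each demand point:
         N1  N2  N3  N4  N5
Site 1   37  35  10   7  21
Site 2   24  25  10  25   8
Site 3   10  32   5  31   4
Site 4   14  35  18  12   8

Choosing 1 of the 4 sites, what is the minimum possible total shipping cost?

Open {Site 3}.
  N1→Site 3 10, N2→Site 3 32, N3→Site 3 5, N4→Site 3 31, N5→Site 3 4  ⇒ total 82.
Compare {Site 4}: total 87.
Compare {Site 2}: total 92.
No size-1 selection does better; minimum is 82.

82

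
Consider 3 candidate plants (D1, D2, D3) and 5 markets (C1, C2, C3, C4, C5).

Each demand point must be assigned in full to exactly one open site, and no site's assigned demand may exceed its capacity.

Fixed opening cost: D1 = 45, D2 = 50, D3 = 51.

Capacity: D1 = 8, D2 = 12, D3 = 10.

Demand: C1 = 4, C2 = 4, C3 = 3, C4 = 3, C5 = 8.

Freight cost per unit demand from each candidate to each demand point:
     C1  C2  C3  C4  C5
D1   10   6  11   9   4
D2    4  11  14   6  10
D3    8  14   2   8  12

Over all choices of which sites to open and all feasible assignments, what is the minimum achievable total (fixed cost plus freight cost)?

Open {D1, D2, D3}; cheapest assignment that respects the capacities:
  D1 (cap 8, load 8): C5 — cost 8×4 = 32
  D2 (cap 12, load 11): C1, C2, C4 — cost 4×4 + 4×11 + 3×6 = 78
  D3 (cap 10, load 3): C3 — cost 3×2 = 6
  Shipping 116, fixed 146 → total 262.
  Any other capacity-feasible assignment to {D1, D2, D3} ships for at least 116.
Compare {D2, D3}: its best feasible assignment gives total 283.
Every other set of open sites that can feasibly serve all demand totals ≥ 283 even under its best assignment. Minimum: 262.

262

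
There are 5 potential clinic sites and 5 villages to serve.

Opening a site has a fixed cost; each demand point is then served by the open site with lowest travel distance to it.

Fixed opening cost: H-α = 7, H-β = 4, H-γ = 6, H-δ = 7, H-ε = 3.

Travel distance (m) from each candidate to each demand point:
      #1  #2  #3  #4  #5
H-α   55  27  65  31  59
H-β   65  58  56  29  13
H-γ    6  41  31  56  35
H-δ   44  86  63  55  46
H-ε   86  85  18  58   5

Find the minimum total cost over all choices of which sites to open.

103

Open {H-α, H-γ, H-ε}: assign each demand point to its cheapest open site.
  #1→H-γ 6, #2→H-α 27, #3→H-ε 18, #4→H-α 31, #5→H-ε 5
  travel distance 87, fixed 16 → total 103.
Compare {H-α, H-β, H-γ, H-ε}: travel distance 85 + fixed 20 = 105.
Compare {H-α, H-γ, H-δ, H-ε}: travel distance 87 + fixed 23 = 110.
Compare {H-β, H-γ, H-ε}: travel distance 99 + fixed 13 = 112.
All other subsets cost ≥ 105. Minimum total cost: 103.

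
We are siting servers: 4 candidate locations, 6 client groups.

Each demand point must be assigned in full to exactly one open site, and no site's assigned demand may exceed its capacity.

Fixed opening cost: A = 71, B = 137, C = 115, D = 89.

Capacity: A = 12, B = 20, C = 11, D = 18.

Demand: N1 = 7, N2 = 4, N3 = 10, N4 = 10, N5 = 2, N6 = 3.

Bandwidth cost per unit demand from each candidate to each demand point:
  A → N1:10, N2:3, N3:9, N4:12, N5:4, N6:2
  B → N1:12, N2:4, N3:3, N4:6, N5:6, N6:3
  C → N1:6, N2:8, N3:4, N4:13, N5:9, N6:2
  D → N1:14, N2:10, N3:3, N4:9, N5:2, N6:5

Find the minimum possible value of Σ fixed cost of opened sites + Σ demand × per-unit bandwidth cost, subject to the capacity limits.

451

Open {B, D}; cheapest assignment that respects the capacities:
  B (cap 20, load 19): N2, N4, N5, N6 — cost 4×4 + 10×6 + 2×6 + 3×3 = 97
  D (cap 18, load 17): N1, N3 — cost 7×14 + 10×3 = 128
  Shipping 225, fixed 226 → total 451.
  Any other capacity-feasible assignment to {B, D} ships for at least 225.
Compare {A, B, C}: its best feasible assignment gives total 481.
Compare {A, B, D}: its best feasible assignment gives total 482.
Every other set of open sites that can feasibly serve all demand totals ≥ 481 even under its best assignment. Minimum: 451.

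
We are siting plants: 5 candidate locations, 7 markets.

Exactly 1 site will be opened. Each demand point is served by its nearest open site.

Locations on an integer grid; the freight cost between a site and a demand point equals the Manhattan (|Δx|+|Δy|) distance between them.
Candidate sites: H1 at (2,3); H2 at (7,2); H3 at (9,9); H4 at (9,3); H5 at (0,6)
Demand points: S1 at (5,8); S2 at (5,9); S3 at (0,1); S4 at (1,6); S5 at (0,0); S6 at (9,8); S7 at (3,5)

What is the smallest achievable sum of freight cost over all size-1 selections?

Open {H5}.
  S1→H5 7, S2→H5 8, S3→H5 5, S4→H5 1, S5→H5 6, S6→H5 11, S7→H5 4  ⇒ total 42.
Compare {H1}: total 45.
Compare {H2}: total 59.
No size-1 selection does better; minimum is 42.

42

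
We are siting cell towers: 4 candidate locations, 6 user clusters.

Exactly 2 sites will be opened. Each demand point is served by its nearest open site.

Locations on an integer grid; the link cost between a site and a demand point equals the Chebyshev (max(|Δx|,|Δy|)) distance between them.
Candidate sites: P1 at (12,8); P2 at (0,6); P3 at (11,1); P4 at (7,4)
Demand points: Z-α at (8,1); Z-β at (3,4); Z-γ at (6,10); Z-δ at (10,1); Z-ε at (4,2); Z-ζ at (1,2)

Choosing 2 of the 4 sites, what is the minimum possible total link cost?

21

Open {P2, P3}.
  Z-α→P3 3, Z-β→P2 3, Z-γ→P2 6, Z-δ→P3 1, Z-ε→P2 4, Z-ζ→P2 4  ⇒ total 21.
Compare {P2, P4}: total 22.
Compare {P3, P4}: total 23.
No size-2 selection does better; minimum is 21.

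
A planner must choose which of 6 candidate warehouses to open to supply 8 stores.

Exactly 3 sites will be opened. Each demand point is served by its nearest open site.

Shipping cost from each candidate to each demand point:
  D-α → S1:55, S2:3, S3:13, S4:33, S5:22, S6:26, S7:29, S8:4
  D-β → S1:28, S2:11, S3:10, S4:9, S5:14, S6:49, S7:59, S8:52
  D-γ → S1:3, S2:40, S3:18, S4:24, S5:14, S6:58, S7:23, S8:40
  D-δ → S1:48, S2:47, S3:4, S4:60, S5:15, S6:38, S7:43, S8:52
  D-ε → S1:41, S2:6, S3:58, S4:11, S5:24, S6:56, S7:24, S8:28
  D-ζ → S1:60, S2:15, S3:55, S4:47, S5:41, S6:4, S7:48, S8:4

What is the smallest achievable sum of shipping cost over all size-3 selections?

Open {D-β, D-γ, D-ζ}.
  S1→D-γ 3, S2→D-β 11, S3→D-β 10, S4→D-β 9, S5→D-β 14, S6→D-ζ 4, S7→D-γ 23, S8→D-ζ 4  ⇒ total 78.
Compare {D-γ, D-ε, D-ζ}: total 83.
Compare {D-α, D-γ, D-ζ}: total 88.
No size-3 selection does better; minimum is 78.

78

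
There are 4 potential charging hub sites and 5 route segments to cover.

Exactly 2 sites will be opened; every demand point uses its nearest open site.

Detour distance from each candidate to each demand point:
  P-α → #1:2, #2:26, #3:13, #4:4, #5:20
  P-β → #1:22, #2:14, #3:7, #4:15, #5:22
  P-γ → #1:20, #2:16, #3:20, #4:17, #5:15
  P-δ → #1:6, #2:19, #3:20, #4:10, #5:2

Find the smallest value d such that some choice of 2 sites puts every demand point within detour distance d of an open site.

14

Open {P-β, P-δ}.
  Farthest demand point is #2 at detour distance 14 (to P-β); all others are ≤ 14.
With {P-α, P-γ} the worst case is 16.
With {P-α, P-δ} the worst case is 19.
No size-2 selection achieves below 14.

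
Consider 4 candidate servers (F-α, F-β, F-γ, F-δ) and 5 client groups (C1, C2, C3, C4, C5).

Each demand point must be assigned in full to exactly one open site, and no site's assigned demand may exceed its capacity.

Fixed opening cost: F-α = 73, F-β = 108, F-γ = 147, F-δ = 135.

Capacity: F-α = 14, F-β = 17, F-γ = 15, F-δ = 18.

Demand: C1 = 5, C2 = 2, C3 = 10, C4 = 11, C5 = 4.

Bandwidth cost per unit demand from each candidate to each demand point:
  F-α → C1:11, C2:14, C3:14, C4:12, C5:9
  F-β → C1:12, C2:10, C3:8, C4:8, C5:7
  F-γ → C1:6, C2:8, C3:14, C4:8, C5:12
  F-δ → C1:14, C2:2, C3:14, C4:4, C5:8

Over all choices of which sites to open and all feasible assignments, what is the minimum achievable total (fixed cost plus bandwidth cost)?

Open {F-β, F-δ}; cheapest assignment that respects the capacities:
  F-β (cap 17, load 15): C1, C3 — cost 5×12 + 10×8 = 140
  F-δ (cap 18, load 17): C2, C4, C5 — cost 2×2 + 11×4 + 4×8 = 80
  Shipping 220, fixed 243 → total 463.
  Any other capacity-feasible assignment to {F-β, F-δ} ships for at least 220.
Compare {F-α, F-δ}: its best feasible assignment gives total 502.
Compare {F-α, F-β, F-δ}: its best feasible assignment gives total 527.
Every other set of open sites that can feasibly serve all demand totals ≥ 502 even under its best assignment. Minimum: 463.

463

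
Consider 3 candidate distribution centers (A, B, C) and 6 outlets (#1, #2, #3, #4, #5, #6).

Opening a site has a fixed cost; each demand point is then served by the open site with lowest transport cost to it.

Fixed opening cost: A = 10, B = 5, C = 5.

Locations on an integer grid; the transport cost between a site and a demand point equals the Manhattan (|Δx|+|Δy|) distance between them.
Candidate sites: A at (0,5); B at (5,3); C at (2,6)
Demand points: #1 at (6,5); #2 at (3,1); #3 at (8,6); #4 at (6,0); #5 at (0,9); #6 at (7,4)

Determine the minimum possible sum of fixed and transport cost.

35

Open {B, C}: assign each demand point to its cheapest open site.
  #1→B 3, #2→B 4, #3→B 6, #4→B 4, #5→C 5, #6→B 3
  transport cost 25, fixed 10 → total 35.
Compare {B}: transport cost 31 + fixed 5 = 36.
Compare {A, B}: transport cost 24 + fixed 15 = 39.
Compare {C}: transport cost 39 + fixed 5 = 44.
All other subsets cost ≥ 36. Minimum total cost: 35.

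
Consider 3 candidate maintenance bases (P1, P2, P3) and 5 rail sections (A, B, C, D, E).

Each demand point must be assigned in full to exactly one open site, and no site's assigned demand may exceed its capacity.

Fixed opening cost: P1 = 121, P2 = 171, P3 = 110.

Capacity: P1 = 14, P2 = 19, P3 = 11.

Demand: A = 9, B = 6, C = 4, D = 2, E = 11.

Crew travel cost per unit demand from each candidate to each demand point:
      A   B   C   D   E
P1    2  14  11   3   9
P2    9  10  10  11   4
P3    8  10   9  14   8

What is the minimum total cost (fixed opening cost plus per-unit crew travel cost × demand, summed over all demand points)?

480

Open {P1, P2}; cheapest assignment that respects the capacities:
  P1 (cap 14, load 13): A, C — cost 9×2 + 4×11 = 62
  P2 (cap 19, load 19): B, D, E — cost 6×10 + 2×11 + 11×4 = 126
  Shipping 188, fixed 292 → total 480.
  Any other capacity-feasible assignment to {P1, P2} ships for at least 188.
Compare {P1, P2, P3}: its best feasible assignment gives total 566.
Every other set of open sites that can feasibly serve all demand totals ≥ 566 even under its best assignment. Minimum: 480.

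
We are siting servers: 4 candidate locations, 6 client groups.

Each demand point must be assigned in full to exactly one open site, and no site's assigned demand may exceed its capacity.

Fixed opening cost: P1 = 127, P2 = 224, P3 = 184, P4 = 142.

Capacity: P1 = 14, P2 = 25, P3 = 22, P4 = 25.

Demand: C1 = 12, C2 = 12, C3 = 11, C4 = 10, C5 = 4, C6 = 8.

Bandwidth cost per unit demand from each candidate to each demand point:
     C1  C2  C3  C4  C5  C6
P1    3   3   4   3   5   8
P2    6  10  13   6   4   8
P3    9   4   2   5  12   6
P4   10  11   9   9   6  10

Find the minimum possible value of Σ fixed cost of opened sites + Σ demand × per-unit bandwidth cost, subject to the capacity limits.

785

Open {P1, P3, P4}; cheapest assignment that respects the capacities:
  P1 (cap 14, load 12): C2 — cost 12×3 = 36
  P3 (cap 22, load 21): C3, C4 — cost 11×2 + 10×5 = 72
  P4 (cap 25, load 24): C1, C5, C6 — cost 12×10 + 4×6 + 8×10 = 224
  Shipping 332, fixed 453 → total 785.
  Any other capacity-feasible assignment to {P1, P3, P4} ships for at least 332.
Compare {P1, P2, P3}: its best feasible assignment gives total 795.
Compare {P1, P2, P4}: its best feasible assignment gives total 864.
Every other set of open sites that can feasibly serve all demand totals ≥ 795 even under its best assignment. Minimum: 785.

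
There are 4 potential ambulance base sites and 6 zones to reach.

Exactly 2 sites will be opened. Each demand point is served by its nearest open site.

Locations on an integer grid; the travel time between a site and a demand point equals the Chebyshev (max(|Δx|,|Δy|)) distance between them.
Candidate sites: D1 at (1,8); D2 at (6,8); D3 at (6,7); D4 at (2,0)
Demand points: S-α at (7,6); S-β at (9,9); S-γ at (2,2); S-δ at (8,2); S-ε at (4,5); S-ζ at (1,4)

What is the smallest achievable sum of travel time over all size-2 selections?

17

Open {D3, D4}.
  S-α→D3 1, S-β→D3 3, S-γ→D4 2, S-δ→D3 5, S-ε→D3 2, S-ζ→D4 4  ⇒ total 17.
Compare {D1, D3}: total 20.
Compare {D2, D4}: total 20.
No size-2 selection does better; minimum is 17.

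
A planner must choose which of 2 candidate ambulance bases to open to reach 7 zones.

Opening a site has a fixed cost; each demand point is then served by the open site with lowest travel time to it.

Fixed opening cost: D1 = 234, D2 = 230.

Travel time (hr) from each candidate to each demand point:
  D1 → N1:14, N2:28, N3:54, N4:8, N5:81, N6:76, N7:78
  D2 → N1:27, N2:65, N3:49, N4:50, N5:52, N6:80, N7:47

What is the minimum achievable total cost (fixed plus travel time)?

573

Open {D1}: assign each demand point to its cheapest open site.
  N1→D1 14, N2→D1 28, N3→D1 54, N4→D1 8, N5→D1 81, N6→D1 76, N7→D1 78
  travel time 339, fixed 234 → total 573.
Compare {D2}: travel time 370 + fixed 230 = 600.
Compare {D1, D2}: travel time 274 + fixed 464 = 738.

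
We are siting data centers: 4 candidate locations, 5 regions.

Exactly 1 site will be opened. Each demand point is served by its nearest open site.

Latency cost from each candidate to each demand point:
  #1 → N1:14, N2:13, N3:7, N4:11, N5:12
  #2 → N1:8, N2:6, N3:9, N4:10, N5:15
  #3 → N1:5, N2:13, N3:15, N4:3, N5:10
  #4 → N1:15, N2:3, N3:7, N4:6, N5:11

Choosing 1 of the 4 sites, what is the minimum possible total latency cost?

Open {#4}.
  N1→#4 15, N2→#4 3, N3→#4 7, N4→#4 6, N5→#4 11  ⇒ total 42.
Compare {#3}: total 46.
Compare {#2}: total 48.
No size-1 selection does better; minimum is 42.

42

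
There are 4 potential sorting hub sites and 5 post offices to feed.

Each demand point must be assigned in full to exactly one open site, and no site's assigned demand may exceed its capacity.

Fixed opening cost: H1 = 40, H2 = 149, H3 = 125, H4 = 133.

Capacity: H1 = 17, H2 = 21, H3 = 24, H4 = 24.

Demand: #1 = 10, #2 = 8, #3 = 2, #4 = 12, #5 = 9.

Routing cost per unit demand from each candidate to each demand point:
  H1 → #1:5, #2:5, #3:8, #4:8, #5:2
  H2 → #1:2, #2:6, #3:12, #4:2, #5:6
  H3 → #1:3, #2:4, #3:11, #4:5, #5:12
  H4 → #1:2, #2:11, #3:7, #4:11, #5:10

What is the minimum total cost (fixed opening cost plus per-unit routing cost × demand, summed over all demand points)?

Open {H1, H3}; cheapest assignment that respects the capacities:
  H1 (cap 17, load 17): #2, #5 — cost 8×5 + 9×2 = 58
  H3 (cap 24, load 24): #1, #3, #4 — cost 10×3 + 2×11 + 12×5 = 112
  Shipping 170, fixed 165 → total 335.
  Any other capacity-feasible assignment to {H1, H3} ships for at least 170.
Compare {H1, H4}: its best feasible assignment gives total 397.
Compare {H1, H2, H3}: its best feasible assignment gives total 434.
Every other set of open sites that can feasibly serve all demand totals ≥ 397 even under its best assignment. Minimum: 335.

335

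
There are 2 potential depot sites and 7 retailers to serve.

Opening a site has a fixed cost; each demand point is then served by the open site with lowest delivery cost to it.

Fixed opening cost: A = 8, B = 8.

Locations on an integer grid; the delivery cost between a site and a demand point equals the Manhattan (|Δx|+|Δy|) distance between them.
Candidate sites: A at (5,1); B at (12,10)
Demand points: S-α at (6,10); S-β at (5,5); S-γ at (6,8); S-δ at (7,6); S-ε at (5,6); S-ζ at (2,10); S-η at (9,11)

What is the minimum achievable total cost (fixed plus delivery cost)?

60

Open {A, B}: assign each demand point to its cheapest open site.
  S-α→B 6, S-β→A 4, S-γ→A 8, S-δ→A 7, S-ε→A 5, S-ζ→B 10, S-η→B 4
  delivery cost 44, fixed 16 → total 60.
Compare {A}: delivery cost 60 + fixed 8 = 68.
Compare {B}: delivery cost 60 + fixed 8 = 68.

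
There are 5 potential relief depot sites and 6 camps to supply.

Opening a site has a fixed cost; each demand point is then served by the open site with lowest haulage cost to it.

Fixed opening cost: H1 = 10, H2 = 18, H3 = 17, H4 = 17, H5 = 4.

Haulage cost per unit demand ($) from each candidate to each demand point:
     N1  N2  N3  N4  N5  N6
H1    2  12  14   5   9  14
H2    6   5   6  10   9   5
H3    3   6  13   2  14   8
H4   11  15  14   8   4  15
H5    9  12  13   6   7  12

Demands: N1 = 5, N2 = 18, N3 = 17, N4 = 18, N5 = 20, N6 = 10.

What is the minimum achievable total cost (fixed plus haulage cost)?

425

Open {H2, H3, H4}: assign each demand point to its cheapest open site.
  N1→H3 5×3=15, N2→H2 18×5=90, N3→H2 17×6=102, N4→H3 18×2=36, N5→H4 20×4=80, N6→H2 10×5=50
  haulage cost 373, fixed 52 → total 425.
Compare {H2, H3, H4, H5}: haulage cost 373 + fixed 56 = 429.
Compare {H1, H2, H3, H4}: haulage cost 368 + fixed 62 = 430.
Compare {H1, H2, H3, H4, H5}: haulage cost 368 + fixed 66 = 434.
All other subsets cost ≥ 429. Minimum total cost: 425.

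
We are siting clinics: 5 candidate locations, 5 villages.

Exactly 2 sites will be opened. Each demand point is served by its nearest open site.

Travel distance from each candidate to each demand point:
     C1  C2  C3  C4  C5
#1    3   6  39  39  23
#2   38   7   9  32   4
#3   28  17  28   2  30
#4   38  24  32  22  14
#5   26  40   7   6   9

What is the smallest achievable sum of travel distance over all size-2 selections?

Open {#1, #5}.
  C1→#1 3, C2→#1 6, C3→#5 7, C4→#5 6, C5→#5 9  ⇒ total 31.
Compare {#2, #3}: total 50.
Compare {#2, #5}: total 50.
No size-2 selection does better; minimum is 31.

31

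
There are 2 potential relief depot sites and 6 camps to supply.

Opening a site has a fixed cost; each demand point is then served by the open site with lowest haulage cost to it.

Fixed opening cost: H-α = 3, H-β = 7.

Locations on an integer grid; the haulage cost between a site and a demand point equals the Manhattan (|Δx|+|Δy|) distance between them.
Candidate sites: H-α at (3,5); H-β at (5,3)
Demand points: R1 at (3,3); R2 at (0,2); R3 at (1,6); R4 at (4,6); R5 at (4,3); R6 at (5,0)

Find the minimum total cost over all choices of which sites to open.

Open {H-α}: assign each demand point to its cheapest open site.
  R1→H-α 2, R2→H-α 6, R3→H-α 3, R4→H-α 2, R5→H-α 3, R6→H-α 7
  haulage cost 23, fixed 3 → total 26.
Compare {H-α, H-β}: haulage cost 17 + fixed 10 = 27.
Compare {H-β}: haulage cost 23 + fixed 7 = 30.

26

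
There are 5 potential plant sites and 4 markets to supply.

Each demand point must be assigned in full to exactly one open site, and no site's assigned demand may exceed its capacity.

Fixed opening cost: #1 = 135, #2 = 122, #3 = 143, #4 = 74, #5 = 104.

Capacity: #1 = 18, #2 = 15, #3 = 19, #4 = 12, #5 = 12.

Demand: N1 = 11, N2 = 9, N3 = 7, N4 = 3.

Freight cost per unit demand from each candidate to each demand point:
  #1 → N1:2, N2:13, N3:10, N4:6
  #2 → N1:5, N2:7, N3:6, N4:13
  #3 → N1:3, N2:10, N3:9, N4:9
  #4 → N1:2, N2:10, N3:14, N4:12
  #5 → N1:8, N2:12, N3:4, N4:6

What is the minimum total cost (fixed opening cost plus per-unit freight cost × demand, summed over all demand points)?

Open {#3, #4}; cheapest assignment that respects the capacities:
  #3 (cap 19, load 19): N2, N3, N4 — cost 9×10 + 7×9 + 3×9 = 180
  #4 (cap 12, load 11): N1 — cost 11×2 = 22
  Shipping 202, fixed 217 → total 419.
  Any other capacity-feasible assignment to {#3, #4} ships for at least 202.
Compare {#1, #4}: its best feasible assignment gives total 427.
Compare {#2, #4, #5}: its best feasible assignment gives total 431.
Every other set of open sites that can feasibly serve all demand totals ≥ 427 even under its best assignment. Minimum: 419.

419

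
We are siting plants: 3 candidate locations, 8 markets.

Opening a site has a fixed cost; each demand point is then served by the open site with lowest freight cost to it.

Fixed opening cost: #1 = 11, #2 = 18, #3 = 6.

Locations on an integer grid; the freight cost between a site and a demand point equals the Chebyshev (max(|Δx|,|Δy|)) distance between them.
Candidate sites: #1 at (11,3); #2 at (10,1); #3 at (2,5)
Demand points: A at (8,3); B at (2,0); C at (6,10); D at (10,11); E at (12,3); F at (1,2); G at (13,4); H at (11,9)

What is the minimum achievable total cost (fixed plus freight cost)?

Open {#1, #3}: assign each demand point to its cheapest open site.
  A→#1 3, B→#3 5, C→#3 5, D→#1 8, E→#1 1, F→#3 3, G→#1 2, H→#1 6
  freight cost 33, fixed 17 → total 50.
Compare {#1}: freight cost 46 + fixed 11 = 57.
Compare {#2, #3}: freight cost 36 + fixed 24 = 60.
Compare {#3}: freight cost 57 + fixed 6 = 63.
All other subsets cost ≥ 57. Minimum total cost: 50.

50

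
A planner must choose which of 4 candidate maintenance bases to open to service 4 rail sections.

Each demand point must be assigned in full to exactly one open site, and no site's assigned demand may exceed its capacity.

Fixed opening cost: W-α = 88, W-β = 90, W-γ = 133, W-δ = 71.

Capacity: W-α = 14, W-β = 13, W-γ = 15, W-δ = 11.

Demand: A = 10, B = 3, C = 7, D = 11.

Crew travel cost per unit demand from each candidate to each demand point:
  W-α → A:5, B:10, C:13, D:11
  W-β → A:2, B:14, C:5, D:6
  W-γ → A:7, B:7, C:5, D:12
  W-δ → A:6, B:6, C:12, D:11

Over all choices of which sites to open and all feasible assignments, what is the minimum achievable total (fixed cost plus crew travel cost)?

467

Open {W-α, W-β, W-δ}; cheapest assignment that respects the capacities:
  W-α (cap 14, load 10): A — cost 10×5 = 50
  W-β (cap 13, load 11): D — cost 11×6 = 66
  W-δ (cap 11, load 10): B, C — cost 3×6 + 7×12 = 102
  Shipping 218, fixed 249 → total 467.
  Any other capacity-feasible assignment to {W-α, W-β, W-δ} ships for at least 218.
Compare {W-β, W-γ, W-δ}: its best feasible assignment gives total 476.
Compare {W-α, W-β, W-γ}: its best feasible assignment gives total 483.
Every other set of open sites that can feasibly serve all demand totals ≥ 476 even under its best assignment. Minimum: 467.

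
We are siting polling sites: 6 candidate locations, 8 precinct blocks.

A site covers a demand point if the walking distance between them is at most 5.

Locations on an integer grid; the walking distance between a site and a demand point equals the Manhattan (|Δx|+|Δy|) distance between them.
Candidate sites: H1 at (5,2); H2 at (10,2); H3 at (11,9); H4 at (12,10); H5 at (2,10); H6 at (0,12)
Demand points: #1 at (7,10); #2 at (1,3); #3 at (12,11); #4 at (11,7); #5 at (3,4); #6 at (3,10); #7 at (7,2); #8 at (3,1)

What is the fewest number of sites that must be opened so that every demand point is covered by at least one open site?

Coverage sets (demand points within 5 of each site):
  H1: {#2, #5, #7, #8}
  H2: {#7}
  H3: {#1, #3, #4}
  H4: {#1, #3, #4}
  H5: {#1, #6}
  H6: {#6}
No 2 sites suffice: every size-2 union leaves at least one demand point uncovered.
But {H1, H3, H5} covers everything, so the minimum is 3.

3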